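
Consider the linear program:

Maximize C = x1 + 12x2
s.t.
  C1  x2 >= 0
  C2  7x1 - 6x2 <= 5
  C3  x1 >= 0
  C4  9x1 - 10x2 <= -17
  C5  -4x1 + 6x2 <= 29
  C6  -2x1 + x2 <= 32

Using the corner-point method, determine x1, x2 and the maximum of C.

x1 = 34/3, x2 = 223/18, maximum C = 160

Extreme points and C = x1 + 12x2:
  (19/2, 41/4) → C = 265/2
  (34/3, 223/18) → C = 160
  (0, 17/10) → C = 102/5
  (0, 29/6) → C = 58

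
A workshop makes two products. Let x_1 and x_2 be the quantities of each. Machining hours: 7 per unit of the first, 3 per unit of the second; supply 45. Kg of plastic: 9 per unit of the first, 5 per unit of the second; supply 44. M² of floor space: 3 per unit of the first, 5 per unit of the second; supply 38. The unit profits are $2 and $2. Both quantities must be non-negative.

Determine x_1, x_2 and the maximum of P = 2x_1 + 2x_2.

Extreme points and P = 2x_1 + 2x_2:
  (0, 0) → P = 0
  (0, 38/5) → P = 76/5
  (44/9, 0) → P = 88/9
  (1, 7) → P = 16

The binding constraints are 9x_1 + 5x_2 = 44 and 3x_1 + 5x_2 = 38.
Solving simultaneously gives x_1 = 1, x_2 = 7.

x_1 = 1, x_2 = 7, maximum P = 16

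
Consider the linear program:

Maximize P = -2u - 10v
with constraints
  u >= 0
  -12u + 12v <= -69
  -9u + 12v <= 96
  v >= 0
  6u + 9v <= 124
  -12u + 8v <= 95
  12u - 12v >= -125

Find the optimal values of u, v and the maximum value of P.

u = 23/4, v = 0, maximum P = -23/2

Vertices and P = -2u - 10v:
  (23/4, 0) → P = -23/2
  (703/60, 179/30) → P = -831/10
  (62/3, 0) → P = -124/3

At the optimal vertex, -12u + 12v = -69 and v = 0.
Solving simultaneously gives u = 23/4, v = 0.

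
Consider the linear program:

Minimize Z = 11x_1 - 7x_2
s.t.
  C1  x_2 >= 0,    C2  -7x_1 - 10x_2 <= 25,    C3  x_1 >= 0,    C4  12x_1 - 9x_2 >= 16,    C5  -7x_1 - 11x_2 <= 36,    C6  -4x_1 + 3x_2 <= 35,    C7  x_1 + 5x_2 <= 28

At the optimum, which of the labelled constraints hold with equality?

Corner points and Z = 11x_1 - 7x_2:
  (4/3, 0) → Z = 44/3
  (28, 0) → Z = 308
  (332/69, 320/69) → Z = 1412/69

The minimum is at (4/3, 0). Substituting into each constraint, equality holds for C1 and C4; the remaining constraints have slack.

C1 and C4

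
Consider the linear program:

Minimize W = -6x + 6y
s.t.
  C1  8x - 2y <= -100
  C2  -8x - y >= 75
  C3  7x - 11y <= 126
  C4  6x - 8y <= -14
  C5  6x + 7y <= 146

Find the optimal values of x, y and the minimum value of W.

x = -193/13, y = -122/13, minimum W = 426/13

Vertices and W = -6x + 6y:
  (-125/12, 25/3) → W = 225/2
  (-193/13, -122/13) → W = 426/13
  (-671/50, 809/25) → W = 6867/25
  (-581/5, -427/5) → W = 924/5
The feasible region is unbounded (it extends along (-7, 6), (-11, -7)), but W strictly increases along every unbounded feasible direction, so there is no improving ray and the minimum is attained at a vertex.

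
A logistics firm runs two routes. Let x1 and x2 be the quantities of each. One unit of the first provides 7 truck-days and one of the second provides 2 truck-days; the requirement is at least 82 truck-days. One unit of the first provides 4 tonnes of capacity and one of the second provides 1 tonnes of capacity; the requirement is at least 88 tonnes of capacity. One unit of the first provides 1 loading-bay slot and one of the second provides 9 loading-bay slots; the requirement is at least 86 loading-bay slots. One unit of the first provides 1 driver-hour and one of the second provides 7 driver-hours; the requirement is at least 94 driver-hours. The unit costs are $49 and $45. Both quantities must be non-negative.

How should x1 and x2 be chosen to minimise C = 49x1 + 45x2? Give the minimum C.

x1 = 58/3, x2 = 32/3, minimum C = 4282/3

Vertices and C = 49x1 + 45x2:
  (0, 88) → C = 3960
  (94, 0) → C = 4606
  (58/3, 32/3) → C = 4282/3
The feasible region is unbounded (it extends along (0, 1), (1, 0)), but C strictly increases along every unbounded feasible direction, so there is no improving ray and the minimum is attained at a vertex.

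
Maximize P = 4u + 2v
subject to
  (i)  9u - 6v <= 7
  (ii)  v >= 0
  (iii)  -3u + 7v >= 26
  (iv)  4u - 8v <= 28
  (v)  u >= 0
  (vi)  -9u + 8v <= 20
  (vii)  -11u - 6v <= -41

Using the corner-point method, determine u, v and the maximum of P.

u = 88/9, v = 27/2, maximum P = 595/9

Feasible corners and P = 4u + 2v:
  (41/9, 17/3) → P = 266/9
  (88/9, 27/2) → P = 595/9
  (68/39, 58/13) → P = 620/39

The optimum lies where 9u - 6v = 7 and -9u + 8v = 20.
Solving simultaneously gives u = 88/9, v = 27/2.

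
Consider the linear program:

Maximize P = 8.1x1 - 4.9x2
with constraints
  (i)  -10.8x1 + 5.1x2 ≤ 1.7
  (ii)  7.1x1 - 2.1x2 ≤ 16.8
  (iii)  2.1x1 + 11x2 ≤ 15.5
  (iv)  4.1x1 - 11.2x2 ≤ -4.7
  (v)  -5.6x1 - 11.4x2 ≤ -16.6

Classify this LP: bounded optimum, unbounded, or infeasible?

bounded optimum

Feasible corners and P = 8.1x1 - 4.9x2:
  (6035/12951, 5699/4317) → P = -58153/21585
  (34/79, 295/237) → P = -6193/2370
  (6095/3431, 3671/3431) → P = 156908/17155
  (509/421, 363/421) → P = 11721/2105
The feasible region has finitely many vertices and no improving ray; the maximum is 156908/17155 at (6095/3431, 3671/3431).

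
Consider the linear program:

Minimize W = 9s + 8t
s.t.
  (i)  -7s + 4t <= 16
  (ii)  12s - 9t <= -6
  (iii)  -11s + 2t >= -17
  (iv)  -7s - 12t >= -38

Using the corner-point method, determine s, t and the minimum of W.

s = -8, t = -10, minimum W = -152

The binding constraints are -7s + 4t = 16 and 12s - 9t = -6.
Solving simultaneously gives s = -8, t = -10.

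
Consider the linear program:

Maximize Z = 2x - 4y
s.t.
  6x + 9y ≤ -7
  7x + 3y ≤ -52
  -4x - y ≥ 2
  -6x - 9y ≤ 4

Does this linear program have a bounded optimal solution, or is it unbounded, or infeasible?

infeasible

Constraints 6x + 9y ≤ -7 and -6x - 9y ≤ 4 have parallel boundaries but demand opposite sides — no point can satisfy both, so the region is empty.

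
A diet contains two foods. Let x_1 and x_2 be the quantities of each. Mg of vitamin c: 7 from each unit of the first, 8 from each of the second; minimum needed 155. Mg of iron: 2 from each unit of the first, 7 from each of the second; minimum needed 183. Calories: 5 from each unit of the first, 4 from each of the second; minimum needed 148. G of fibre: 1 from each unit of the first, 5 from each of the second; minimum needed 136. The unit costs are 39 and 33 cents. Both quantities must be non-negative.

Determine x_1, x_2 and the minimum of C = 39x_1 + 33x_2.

Extreme points and C = 39x_1 + 33x_2:
  (0, 37) → C = 1221
  (136, 0) → C = 5304
  (28/3, 76/3) → C = 1200
The feasible region is unbounded (it extends along (0, 1), (1, 0)), but C strictly increases along every unbounded feasible direction, so there is no improving ray and the minimum is attained at a vertex.

The binding constraints are 5x_1 + 4x_2 = 148 and x_1 + 5x_2 = 136.
Solving simultaneously gives x_1 = 28/3, x_2 = 76/3.

x_1 = 28/3, x_2 = 76/3, minimum C = 1200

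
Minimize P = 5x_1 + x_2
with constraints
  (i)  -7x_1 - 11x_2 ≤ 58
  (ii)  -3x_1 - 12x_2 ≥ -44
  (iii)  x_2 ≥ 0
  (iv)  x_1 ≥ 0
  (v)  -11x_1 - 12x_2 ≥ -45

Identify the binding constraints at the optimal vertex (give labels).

Extreme points and P = 5x_1 + x_2:
  (0, 11/3) → P = 11/3
  (1/8, 349/96) → P = 409/96
  (0, 0) → P = 0
  (45/11, 0) → P = 225/11

The minimum is at (0, 0). Substituting into each constraint, equality holds for (iii) and (iv); the remaining constraints have slack.

(iii) and (iv)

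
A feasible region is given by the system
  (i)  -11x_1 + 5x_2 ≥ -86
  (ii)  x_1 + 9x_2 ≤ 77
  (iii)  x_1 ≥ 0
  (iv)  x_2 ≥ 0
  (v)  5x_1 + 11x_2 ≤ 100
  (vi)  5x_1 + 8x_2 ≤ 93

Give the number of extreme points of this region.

5

The feasible vertices (each the meet of two boundaries and inside every other half-plane) are:
  (86/11, 0)
  (723/73, 335/73)
  (0, 77/9)
  (53/34, 285/34)
  (0, 0)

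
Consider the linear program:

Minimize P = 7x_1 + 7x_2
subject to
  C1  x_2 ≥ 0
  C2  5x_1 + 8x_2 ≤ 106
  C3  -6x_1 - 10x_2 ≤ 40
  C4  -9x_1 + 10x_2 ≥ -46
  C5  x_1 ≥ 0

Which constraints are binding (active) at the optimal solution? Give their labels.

Vertices and P = 7x_1 + 7x_2:
  (46/9, 0) → P = 322/9
  (0, 0) → P = 0
  (714/61, 362/61) → P = 7532/61
  (0, 53/4) → P = 371/4

The minimum is at (0, 0). Substituting into each constraint, equality holds for C1 and C5; the remaining constraints have slack.

C1 and C5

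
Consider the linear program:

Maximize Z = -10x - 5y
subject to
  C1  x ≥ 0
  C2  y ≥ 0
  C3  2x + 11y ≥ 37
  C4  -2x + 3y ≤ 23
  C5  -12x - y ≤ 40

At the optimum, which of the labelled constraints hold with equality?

C1 and C3

Corner points and Z = -10x - 5y:
  (0, 37/11) → Z = -185/11
  (0, 23/3) → Z = -115/3
  (37/2, 0) → Z = -185
The feasible region is unbounded (it extends along (1, 0), (3, 2)), but Z strictly decreases along every unbounded feasible direction, so there is no improving ray and the maximum is attained at a vertex.

The maximum is at (0, 37/11). Substituting into each constraint, equality holds for C1 and C3; the remaining constraints have slack.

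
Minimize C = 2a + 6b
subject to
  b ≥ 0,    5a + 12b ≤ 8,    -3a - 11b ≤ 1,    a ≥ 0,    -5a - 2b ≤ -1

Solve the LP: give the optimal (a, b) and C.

a = 1/5, b = 0, minimum C = 2/5

Extreme points and C = 2a + 6b:
  (8/5, 0) → C = 16/5
  (1/5, 0) → C = 2/5
  (0, 2/3) → C = 4
  (0, 1/2) → C = 3

The optimum lies where b = 0 and -5a - 2b = -1.
Solving simultaneously gives a = 1/5, b = 0.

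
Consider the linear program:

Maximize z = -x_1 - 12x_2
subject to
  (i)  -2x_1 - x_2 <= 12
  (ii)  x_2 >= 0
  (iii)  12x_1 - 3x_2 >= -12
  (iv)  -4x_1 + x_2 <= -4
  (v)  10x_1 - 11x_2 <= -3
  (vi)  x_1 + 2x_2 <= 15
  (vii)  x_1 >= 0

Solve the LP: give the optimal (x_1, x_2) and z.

Feasible corners and z = -x_1 - 12x_2:
  (47/34, 26/17) → z = -671/34
  (23/9, 56/9) → z = -695/9
  (159/31, 153/31) → z = -1995/31

At the optimal vertex, -4x_1 + x_2 = -4 and 10x_1 - 11x_2 = -3.
Solving simultaneously gives x_1 = 47/34, x_2 = 26/17.

x_1 = 47/34, x_2 = 26/17, maximum z = -671/34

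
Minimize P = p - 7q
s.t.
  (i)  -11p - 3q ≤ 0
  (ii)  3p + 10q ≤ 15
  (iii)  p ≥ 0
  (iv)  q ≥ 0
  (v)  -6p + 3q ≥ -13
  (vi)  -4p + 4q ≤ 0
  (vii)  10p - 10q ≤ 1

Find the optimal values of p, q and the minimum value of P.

p = 15/13, q = 15/13, minimum P = -90/13

Feasible corners and P = p - 7q:
  (0, 0) → P = 0
  (15/13, 15/13) → P = -90/13
  (16/13, 147/130) → P = -869/130
  (1/10, 0) → P = 1/10

At the optimal vertex, 3p + 10q = 15 and -4p + 4q = 0.
Solving simultaneously gives p = 15/13, q = 15/13.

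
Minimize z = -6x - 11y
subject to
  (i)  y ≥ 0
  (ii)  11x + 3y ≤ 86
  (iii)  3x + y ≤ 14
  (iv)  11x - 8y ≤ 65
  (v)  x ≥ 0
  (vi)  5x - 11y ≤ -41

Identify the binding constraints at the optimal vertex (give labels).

(iii) and (v)

Corner points and z = -6x - 11y:
  (0, 14) → z = -154
  (113/38, 193/38) → z = -2801/38
  (0, 41/11) → z = -41

The minimum is at (0, 14). Substituting into each constraint, equality holds for (iii) and (v); the remaining constraints have slack.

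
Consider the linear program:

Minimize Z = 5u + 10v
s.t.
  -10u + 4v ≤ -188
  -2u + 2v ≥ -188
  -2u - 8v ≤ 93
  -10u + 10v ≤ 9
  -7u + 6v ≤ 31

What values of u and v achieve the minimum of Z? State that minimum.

u = 283/22, v = -653/44, minimum Z = -925/11

Extreme points and Z = 5u + 10v:
  (283/22, -653/44) → Z = -925/11
  (479/15, 197/6) → Z = 488
  (659/10, -281/10) → Z = 97/2
The feasible region is unbounded (it extends along (1, 1)), but Z strictly increases along every unbounded feasible direction, so there is no improving ray and the minimum is attained at a vertex.

The optimum lies where -10u + 4v = -188 and -2u - 8v = 93.
Solving simultaneously gives u = 283/22, v = -653/44.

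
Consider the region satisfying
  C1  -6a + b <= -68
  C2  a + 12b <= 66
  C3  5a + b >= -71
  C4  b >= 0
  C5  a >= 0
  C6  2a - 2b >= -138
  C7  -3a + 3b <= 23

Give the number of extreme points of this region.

3

Of the 20 pairwise boundary intersections, those satisfying every inequality are:
  (882/73, 328/73)
  (34/3, 0)
  (66, 0)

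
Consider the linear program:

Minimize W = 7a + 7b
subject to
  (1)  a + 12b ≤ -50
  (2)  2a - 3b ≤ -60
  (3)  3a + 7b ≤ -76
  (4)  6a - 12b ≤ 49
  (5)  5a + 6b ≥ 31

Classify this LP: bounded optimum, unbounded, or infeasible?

infeasible

The boundaries a + 12b = -50 and 2a - 3b = -60 meet at (-290/9, -40/27), but that point violates 5a + 6b ≥ 31. Every candidate vertex is excluded by some other constraint, so the feasible region is empty.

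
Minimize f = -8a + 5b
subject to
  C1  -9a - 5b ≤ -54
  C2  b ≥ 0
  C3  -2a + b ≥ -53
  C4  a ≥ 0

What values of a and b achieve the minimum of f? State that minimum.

a = 53/2, b = 0, minimum f = -212

Extreme points and f = -8a + 5b:
  (6, 0) → f = -48
  (0, 54/5) → f = 54
  (53/2, 0) → f = -212
The feasible region is unbounded (it extends along (0, 1), (1, 2)), but f strictly increases along every unbounded feasible direction, so there is no improving ray and the minimum is attained at a vertex.

The binding constraints are b = 0 and -2a + b = -53.
Solving simultaneously gives a = 53/2, b = 0.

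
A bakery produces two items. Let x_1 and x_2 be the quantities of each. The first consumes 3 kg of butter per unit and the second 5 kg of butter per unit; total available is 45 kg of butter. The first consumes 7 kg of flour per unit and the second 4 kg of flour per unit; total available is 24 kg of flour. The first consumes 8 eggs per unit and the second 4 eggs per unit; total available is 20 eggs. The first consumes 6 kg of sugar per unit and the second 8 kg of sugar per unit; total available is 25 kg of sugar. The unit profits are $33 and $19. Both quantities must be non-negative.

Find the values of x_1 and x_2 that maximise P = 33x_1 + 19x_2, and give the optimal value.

Feasible corners and P = 33x_1 + 19x_2:
  (0, 0) → P = 0
  (0, 25/8) → P = 475/8
  (5/2, 0) → P = 165/2
  (3/2, 2) → P = 175/2

x_1 = 3/2, x_2 = 2, maximum P = 175/2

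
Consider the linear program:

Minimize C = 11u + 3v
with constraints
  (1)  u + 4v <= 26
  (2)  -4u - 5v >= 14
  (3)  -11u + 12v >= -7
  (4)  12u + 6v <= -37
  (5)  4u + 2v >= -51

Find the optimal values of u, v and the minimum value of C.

u = -128/7, v = 155/14, minimum C = -2351/14

Feasible corners and C = 11u + 3v:
  (-186/11, 118/11) → C = -1692/11
  (-128/7, 155/14) → C = -2351/14
  (-101/36, -5/9) → C = -1171/36
  (-67/35, -491/210) → C = -393/14
  (-299/35, -589/70) → C = -1669/14

At the optimal vertex, u + 4v = 26 and 4u + 2v = -51.
Solving simultaneously gives u = -128/7, v = 155/14.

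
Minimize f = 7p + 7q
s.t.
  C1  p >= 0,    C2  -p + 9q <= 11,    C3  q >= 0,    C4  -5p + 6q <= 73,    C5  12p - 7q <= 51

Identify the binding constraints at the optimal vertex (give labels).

C1 and C3

Feasible corners and f = 7p + 7q:
  (0, 11/9) → f = 77/9
  (0, 0) → f = 0
  (536/101, 183/101) → f = 5033/101
  (17/4, 0) → f = 119/4

The minimum is at (0, 0). Substituting into each constraint, equality holds for C1 and C3; the remaining constraints have slack.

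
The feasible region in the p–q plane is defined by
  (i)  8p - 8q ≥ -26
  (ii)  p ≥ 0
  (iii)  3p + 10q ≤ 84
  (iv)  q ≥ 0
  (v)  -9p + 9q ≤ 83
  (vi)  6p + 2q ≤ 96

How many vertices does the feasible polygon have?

Intersecting each pair of boundary lines and keeping only the points that satisfy every inequality leaves:
  (0, 13/4)
  (103/26, 375/52)
  (0, 0)
  (44/3, 4)
  (16, 0)

5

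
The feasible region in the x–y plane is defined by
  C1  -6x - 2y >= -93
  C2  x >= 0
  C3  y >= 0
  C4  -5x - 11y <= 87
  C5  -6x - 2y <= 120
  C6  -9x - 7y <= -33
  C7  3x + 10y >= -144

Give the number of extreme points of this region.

Of the 20 pairwise boundary intersections, those satisfying every inequality are:
  (0, 93/2)
  (31/2, 0)
  (0, 33/7)
  (11/3, 0)

4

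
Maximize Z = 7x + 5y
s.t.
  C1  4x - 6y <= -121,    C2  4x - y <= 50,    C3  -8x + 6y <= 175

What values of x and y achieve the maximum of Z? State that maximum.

Corner points and Z = 7x + 5y:
  (421/20, 171/5) → Z = 6367/20
  (-27/2, 67/6) → Z = -116/3
  (475/16, 275/4) → Z = 8825/16

The binding constraints are 4x - y = 50 and -8x + 6y = 175.
Solving simultaneously gives x = 475/16, y = 275/4.

x = 475/16, y = 275/4, maximum Z = 8825/16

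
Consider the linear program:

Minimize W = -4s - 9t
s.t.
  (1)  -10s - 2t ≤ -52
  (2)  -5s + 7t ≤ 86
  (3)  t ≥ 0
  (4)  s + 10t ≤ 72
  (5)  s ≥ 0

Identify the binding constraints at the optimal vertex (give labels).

Corner points and W = -4s - 9t:
  (26/5, 0) → W = -104/5
  (188/49, 334/49) → W = -3758/49
  (72, 0) → W = -288

The minimum is at (72, 0). Substituting into each constraint, equality holds for (3) and (4); the remaining constraints have slack.

(3) and (4)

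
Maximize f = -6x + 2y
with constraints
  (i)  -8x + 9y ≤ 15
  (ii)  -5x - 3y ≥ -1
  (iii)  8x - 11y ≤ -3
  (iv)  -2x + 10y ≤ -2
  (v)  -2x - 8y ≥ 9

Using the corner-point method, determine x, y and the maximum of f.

x = -69/8, y = -6, maximum f = 159/4

Extreme points and f = -6x + 2y:
  (-69/8, -6) → f = 159/4
  (-84/31, -23/31) → f = 458/31
  (-123/86, -33/43) → f = 303/43
  (-37/18, -11/18) → f = 100/9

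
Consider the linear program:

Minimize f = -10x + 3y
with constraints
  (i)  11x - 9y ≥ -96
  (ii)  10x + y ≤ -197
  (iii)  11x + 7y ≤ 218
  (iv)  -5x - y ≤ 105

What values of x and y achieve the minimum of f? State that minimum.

Corner points and f = -10x + 3y:
  (-1869/101, -1207/101) → f = 15069/101
  (-1041/56, -675/56) → f = 8385/56
  (-92/5, -13) → f = 145

At the optimal vertex, 10x + y = -197 and -5x - y = 105.
Solving simultaneously gives x = -92/5, y = -13.

x = -92/5, y = -13, minimum f = 145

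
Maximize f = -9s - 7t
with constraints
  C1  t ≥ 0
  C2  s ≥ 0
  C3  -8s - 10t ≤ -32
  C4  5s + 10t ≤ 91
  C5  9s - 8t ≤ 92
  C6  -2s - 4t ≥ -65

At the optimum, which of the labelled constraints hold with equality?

C2 and C3

Vertices and f = -9s - 7t:
  (4, 0) → f = -36
  (92/9, 0) → f = -92
  (0, 16/5) → f = -112/5
  (0, 91/10) → f = -637/10
  (824/65, 359/130) → f = -3469/26

The maximum is at (0, 16/5). Substituting into each constraint, equality holds for C2 and C3; the remaining constraints have slack.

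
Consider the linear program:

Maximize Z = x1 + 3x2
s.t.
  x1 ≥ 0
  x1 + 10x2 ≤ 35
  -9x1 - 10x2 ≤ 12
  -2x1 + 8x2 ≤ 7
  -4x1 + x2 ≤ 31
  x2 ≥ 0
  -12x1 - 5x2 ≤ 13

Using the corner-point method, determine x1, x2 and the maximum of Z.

Feasible corners and Z = x1 + 3x2:
  (0, 7/8) → Z = 21/8
  (0, 0) → Z = 0
  (15/2, 11/4) → Z = 63/4
  (35, 0) → Z = 35

x1 = 35, x2 = 0, maximum Z = 35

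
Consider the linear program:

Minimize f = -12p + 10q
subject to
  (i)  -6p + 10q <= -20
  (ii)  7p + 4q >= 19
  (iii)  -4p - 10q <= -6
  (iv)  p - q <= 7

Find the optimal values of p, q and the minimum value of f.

Feasible corners and f = -12p + 10q:
  (135/47, -13/47) → f = -1750/47
  (25/2, 11/2) → f = -95
  (83/27, -17/27) → f = -1166/27
  (38/7, -11/7) → f = -566/7

p = 25/2, q = 11/2, minimum f = -95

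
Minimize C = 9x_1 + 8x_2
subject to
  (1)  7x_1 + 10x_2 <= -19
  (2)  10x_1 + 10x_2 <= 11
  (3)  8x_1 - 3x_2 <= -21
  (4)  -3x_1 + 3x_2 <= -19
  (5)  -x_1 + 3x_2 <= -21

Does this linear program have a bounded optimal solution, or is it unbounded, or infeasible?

unbounded

From the feasible point (-8, -43/3), moving in the direction (-3, -3) keeps every constraint satisfied while C decreases without bound.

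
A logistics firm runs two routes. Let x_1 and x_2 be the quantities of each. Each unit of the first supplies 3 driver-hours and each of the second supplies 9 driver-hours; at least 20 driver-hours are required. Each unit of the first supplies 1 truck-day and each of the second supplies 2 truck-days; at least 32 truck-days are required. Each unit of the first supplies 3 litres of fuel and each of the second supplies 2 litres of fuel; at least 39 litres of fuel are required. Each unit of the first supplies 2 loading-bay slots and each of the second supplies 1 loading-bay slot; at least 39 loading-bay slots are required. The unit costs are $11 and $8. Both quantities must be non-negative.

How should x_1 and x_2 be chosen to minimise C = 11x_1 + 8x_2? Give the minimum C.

x_1 = 46/3, x_2 = 25/3, minimum C = 706/3

Corner points and C = 11x_1 + 8x_2:
  (0, 39) → C = 312
  (32, 0) → C = 352
  (46/3, 25/3) → C = 706/3
The feasible region is unbounded (it extends along (0, 1), (1, 0)), but C strictly increases along every unbounded feasible direction, so there is no improving ray and the minimum is attained at a vertex.

At the optimal vertex, x_1 + 2x_2 = 32 and 2x_1 + x_2 = 39.
Solving simultaneously gives x_1 = 46/3, x_2 = 25/3.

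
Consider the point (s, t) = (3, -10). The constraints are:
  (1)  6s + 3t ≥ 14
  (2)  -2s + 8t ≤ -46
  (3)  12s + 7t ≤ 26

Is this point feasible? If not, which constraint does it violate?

Constraint (1): 6s + 3t = -12, which is not ≥ 14. All other constraints are satisfied.

not feasible — violates (1)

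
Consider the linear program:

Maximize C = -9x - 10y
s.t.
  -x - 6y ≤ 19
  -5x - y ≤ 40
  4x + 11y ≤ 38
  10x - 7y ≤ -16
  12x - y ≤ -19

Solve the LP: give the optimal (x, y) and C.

Vertices and C = -9x - 10y:
  (-221/29, -55/29) → C = 2539/29
  (-229/67, -174/67) → C = 3801/67
  (-478/51, 350/51) → C = 802/51
  (-171/136, 133/34) → C = -3781/136
  (-117/74, 1/37) → C = 1033/74

x = -221/29, y = -55/29, maximum C = 2539/29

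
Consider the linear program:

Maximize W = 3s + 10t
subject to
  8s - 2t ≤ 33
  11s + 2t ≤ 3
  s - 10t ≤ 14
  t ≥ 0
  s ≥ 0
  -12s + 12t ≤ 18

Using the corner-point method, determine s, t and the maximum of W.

Extreme points and W = 3s + 10t:
  (3/11, 0) → W = 9/11
  (0, 3/2) → W = 15
  (0, 0) → W = 0

s = 0, t = 3/2, maximum W = 15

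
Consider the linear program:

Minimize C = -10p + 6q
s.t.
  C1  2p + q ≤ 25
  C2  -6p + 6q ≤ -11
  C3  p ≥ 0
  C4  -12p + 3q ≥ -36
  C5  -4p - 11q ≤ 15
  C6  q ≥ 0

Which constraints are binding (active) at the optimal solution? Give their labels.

C4 and C6

Corner points and C = -10p + 6q:
  (61/18, 14/9) → C = -221/9
  (11/6, 0) → C = -55/3
  (3, 0) → C = -30

The minimum is at (3, 0). Substituting into each constraint, equality holds for C4 and C6; the remaining constraints have slack.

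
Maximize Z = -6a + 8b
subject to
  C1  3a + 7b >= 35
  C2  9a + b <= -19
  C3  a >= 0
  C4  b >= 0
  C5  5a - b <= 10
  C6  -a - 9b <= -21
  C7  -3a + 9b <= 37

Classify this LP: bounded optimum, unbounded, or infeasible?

infeasible

The boundaries 3a + 7b = 35 and 5a - b = 10 meet at (105/38, 145/38), but that point violates 9a + b ≤ -19. Every candidate vertex is excluded by some other constraint, so the feasible region is empty.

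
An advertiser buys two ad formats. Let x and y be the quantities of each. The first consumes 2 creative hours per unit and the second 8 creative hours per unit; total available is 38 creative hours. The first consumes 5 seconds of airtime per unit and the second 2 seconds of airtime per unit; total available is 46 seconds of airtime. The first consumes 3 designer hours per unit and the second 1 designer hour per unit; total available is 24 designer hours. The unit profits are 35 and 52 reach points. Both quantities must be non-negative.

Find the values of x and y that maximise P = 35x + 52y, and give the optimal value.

x = 7, y = 3, maximum P = 401

Extreme points and P = 35x + 52y:
  (0, 0) → P = 0
  (0, 19/4) → P = 247
  (8, 0) → P = 280
  (7, 3) → P = 401

At the optimal vertex, 2x + 8y = 38 and 3x + y = 24.
Solving simultaneously gives x = 7, y = 3.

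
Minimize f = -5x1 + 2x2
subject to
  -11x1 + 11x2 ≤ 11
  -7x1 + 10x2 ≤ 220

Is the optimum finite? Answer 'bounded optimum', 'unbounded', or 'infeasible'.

From the feasible point (70, 71), moving in the direction (10, 7) keeps every constraint satisfied while f decreases without bound.

unbounded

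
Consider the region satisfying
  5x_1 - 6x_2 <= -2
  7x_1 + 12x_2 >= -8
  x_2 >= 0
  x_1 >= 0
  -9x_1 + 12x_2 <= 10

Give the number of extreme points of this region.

The feasible vertices (each the meet of two boundaries and inside every other half-plane) are:
  (0, 1/3)
  (6, 16/3)
  (0, 5/6)

3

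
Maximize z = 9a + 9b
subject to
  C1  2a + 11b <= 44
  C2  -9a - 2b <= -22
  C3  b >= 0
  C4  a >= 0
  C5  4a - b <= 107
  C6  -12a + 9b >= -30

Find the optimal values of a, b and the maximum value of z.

a = 121/25, b = 78/25, maximum z = 1791/25

Feasible corners and z = 9a + 9b:
  (154/95, 352/95) → z = 4554/95
  (121/25, 78/25) → z = 1791/25
  (22/9, 0) → z = 22
  (5/2, 0) → z = 45/2

The optimum lies where 2a + 11b = 44 and -12a + 9b = -30.
Solving simultaneously gives a = 121/25, b = 78/25.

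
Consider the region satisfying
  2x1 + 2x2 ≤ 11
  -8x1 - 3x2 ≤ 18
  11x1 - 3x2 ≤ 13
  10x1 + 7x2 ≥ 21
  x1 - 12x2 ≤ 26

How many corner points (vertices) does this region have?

Of the 10 pairwise boundary intersections, those satisfying every inequality are:
  (59/28, 95/28)
  (-35/6, 34/3)
  (154/107, 101/107)

3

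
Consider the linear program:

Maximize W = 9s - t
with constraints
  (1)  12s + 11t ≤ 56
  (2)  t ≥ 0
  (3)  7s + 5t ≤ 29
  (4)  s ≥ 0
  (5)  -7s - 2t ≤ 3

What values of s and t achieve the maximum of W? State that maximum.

s = 29/7, t = 0, maximum W = 261/7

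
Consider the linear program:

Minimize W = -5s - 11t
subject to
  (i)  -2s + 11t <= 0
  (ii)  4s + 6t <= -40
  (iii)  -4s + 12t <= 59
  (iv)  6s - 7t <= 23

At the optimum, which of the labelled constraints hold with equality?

(i) and (ii)

Vertices and W = -5s - 11t:
  (-55/7, -10/7) → W = 55
  (-649/20, -59/10) → W = 4543/20
  (-71/32, -83/16) → W = 2181/32
The feasible region is unbounded (it extends along (-3, -1), (-7, -6)), but W strictly increases along every unbounded feasible direction, so there is no improving ray and the minimum is attained at a vertex.

The minimum is at (-55/7, -10/7). Substituting into each constraint, equality holds for (i) and (ii); the remaining constraints have slack.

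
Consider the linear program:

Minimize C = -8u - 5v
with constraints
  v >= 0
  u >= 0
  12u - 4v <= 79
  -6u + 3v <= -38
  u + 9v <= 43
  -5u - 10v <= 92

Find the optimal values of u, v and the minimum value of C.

Extreme points and C = -8u - 5v:
  (79/12, 0) → C = -158/3
  (19/3, 0) → C = -152/3
  (85/12, 3/2) → C = -385/6

u = 85/12, v = 3/2, minimum C = -385/6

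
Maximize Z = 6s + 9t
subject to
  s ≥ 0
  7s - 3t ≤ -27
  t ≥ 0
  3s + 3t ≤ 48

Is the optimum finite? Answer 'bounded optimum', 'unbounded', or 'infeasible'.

bounded optimum

Vertices and Z = 6s + 9t:
  (0, 9) → Z = 81
  (0, 16) → Z = 144
  (21/10, 139/10) → Z = 1377/10
The feasible region has finitely many vertices and no improving ray; the maximum is 144 at (0, 16).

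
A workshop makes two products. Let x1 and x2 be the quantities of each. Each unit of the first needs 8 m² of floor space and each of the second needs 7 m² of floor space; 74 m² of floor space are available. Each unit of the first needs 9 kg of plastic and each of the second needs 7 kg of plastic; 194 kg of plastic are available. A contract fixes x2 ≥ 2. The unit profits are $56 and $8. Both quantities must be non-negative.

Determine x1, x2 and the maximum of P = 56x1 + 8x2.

x1 = 15/2, x2 = 2, maximum P = 436

Vertices and P = 56x1 + 8x2:
  (0, 74/7) → P = 592/7
  (0, 2) → P = 16
  (15/2, 2) → P = 436

The binding constraints are 8x1 + 7x2 = 74 and x2 = 2.
Solving simultaneously gives x1 = 15/2, x2 = 2.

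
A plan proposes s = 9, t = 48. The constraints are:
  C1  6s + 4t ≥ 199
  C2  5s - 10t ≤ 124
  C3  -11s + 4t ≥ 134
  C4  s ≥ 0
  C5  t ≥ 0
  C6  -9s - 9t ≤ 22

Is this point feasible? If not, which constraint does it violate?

Constraint C3: -11s + 4t = 93, which is not ≥ 134. All other constraints are satisfied.

not feasible — violates C3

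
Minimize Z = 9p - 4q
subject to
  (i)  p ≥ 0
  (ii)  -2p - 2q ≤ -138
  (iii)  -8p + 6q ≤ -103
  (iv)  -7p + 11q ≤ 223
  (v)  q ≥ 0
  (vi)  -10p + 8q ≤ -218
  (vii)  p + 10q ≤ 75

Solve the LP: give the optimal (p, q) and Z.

Corner points and Z = 9p - 4q:
  (69, 0) → Z = 621
  (205/3, 2/3) → Z = 1837/3
  (75, 0) → Z = 675

The optimum lies where -2p - 2q = -138 and p + 10q = 75.
Solving simultaneously gives p = 205/3, q = 2/3.

p = 205/3, q = 2/3, minimum Z = 1837/3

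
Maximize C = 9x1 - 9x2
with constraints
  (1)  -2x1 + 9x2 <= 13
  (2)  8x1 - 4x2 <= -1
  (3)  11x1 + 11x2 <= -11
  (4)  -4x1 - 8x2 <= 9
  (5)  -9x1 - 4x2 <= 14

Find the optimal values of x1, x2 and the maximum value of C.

x1 = -11/20, x2 = -17/20, maximum C = 27/10

Vertices and C = 9x1 - 9x2:
  (-2, 1) → C = -27
  (-5/12, -7/12) → C = 3/2
  (-11/20, -17/20) → C = 27/10
  (-19/14, -25/56) → C = -459/56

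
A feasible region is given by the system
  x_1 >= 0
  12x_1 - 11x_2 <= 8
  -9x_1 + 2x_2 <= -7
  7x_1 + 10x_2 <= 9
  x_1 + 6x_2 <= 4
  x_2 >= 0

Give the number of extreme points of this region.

Of the 15 pairwise boundary intersections, those satisfying every inequality are:
  (61/75, 4/25)
  (179/197, 52/197)
  (11/13, 4/13)

3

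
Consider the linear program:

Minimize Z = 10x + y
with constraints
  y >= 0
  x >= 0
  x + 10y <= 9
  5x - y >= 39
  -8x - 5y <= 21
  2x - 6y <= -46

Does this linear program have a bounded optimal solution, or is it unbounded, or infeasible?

The boundaries y = 0 and x + 10y = 9 meet at (9, 0), but that point violates 2x - 6y ≤ -46. Every candidate vertex is excluded by some other constraint, so the feasible region is empty.

infeasible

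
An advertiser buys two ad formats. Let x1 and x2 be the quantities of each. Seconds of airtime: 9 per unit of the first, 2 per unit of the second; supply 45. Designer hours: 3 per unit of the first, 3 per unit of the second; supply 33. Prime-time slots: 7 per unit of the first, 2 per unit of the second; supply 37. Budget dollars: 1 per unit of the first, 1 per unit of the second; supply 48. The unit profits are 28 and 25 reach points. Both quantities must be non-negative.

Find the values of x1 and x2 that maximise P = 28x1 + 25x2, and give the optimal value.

x1 = 3, x2 = 8, maximum P = 284

Extreme points and P = 28x1 + 25x2:
  (0, 0) → P = 0
  (0, 11) → P = 275
  (5, 0) → P = 140
  (4, 9/2) → P = 449/2
  (3, 8) → P = 284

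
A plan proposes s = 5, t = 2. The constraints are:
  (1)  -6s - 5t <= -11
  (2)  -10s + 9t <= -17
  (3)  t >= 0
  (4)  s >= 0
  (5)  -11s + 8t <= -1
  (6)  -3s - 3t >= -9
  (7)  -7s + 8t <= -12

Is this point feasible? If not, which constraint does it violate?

not feasible — violates (6)

Constraint (6): -3s - 3t = -21, which is not ≥ -9. All other constraints are satisfied.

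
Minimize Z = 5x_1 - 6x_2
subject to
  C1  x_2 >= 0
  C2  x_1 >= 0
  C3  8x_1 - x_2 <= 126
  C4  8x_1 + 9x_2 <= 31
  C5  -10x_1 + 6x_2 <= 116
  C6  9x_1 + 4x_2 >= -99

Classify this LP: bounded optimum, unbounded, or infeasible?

Corner points and Z = 5x_1 - 6x_2:
  (0, 0) → Z = 0
  (31/8, 0) → Z = 155/8
  (0, 31/9) → Z = -62/3
The feasible region has finitely many vertices and no improving ray; the minimum is -62/3 at (0, 31/9).

bounded optimum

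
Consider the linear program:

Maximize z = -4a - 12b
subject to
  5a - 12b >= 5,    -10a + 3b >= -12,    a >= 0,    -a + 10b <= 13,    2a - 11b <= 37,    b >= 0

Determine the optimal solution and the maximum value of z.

The binding constraints are 5a - 12b = 5 and b = 0.
Solving simultaneously gives a = 1, b = 0.

a = 1, b = 0, maximum z = -4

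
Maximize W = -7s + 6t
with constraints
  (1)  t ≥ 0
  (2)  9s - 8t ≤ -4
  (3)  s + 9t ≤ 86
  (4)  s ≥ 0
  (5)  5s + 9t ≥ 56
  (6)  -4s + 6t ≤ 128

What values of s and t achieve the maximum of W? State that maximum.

s = 0, t = 86/9, maximum W = 172/3

Feasible corners and W = -7s + 6t:
  (652/89, 778/89) → W = 104/89
  (412/121, 524/121) → W = 260/121
  (0, 86/9) → W = 172/3
  (0, 56/9) → W = 112/3

The optimum lies where s + 9t = 86 and s = 0.
Solving simultaneously gives s = 0, t = 86/9.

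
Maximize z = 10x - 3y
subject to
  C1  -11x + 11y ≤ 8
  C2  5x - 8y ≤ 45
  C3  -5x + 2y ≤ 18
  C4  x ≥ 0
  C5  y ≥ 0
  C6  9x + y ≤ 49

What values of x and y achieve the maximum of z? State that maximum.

x = 49/9, y = 0, maximum z = 490/9

Vertices and z = 10x - 3y:
  (0, 8/11) → z = -24/11
  (531/110, 611/110) → z = 3477/110
  (0, 0) → z = 0
  (49/9, 0) → z = 490/9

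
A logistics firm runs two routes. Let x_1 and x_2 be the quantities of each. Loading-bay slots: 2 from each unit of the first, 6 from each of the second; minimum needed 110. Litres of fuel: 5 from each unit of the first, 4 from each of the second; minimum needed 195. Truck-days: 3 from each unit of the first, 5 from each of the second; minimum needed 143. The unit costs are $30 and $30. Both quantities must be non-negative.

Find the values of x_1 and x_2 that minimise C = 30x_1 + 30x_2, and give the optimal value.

Extreme points and C = 30x_1 + 30x_2:
  (0, 195/4) → C = 2925/2
  (55, 0) → C = 1650
  (77/2, 11/2) → C = 1320
  (31, 10) → C = 1230
The feasible region is unbounded (it extends along (0, 1), (1, 0)), but C strictly increases along every unbounded feasible direction, so there is no improving ray and the minimum is attained at a vertex.

x_1 = 31, x_2 = 10, minimum C = 1230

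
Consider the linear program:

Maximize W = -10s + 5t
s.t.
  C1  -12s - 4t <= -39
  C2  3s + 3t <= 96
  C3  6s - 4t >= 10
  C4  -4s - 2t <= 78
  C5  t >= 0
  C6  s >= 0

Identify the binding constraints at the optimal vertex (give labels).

C1 and C3

Feasible corners and W = -10s + 5t:
  (49/18, 19/12) → W = -695/36
  (13/4, 0) → W = -65/2
  (69/5, 91/5) → W = -47
  (32, 0) → W = -320

The maximum is at (49/18, 19/12). Substituting into each constraint, equality holds for C1 and C3; the remaining constraints have slack.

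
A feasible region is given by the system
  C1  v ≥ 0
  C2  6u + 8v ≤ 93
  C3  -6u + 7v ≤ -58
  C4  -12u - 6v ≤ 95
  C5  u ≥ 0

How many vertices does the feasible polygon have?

3

Intersecting each pair of boundary lines and keeping only the points that satisfy every inequality leaves:
  (31/2, 0)
  (29/3, 0)
  (223/18, 7/3)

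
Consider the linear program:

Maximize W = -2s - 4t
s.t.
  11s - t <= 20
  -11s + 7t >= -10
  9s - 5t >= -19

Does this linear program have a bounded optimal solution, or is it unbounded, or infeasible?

bounded optimum

Extreme points and W = -2s - 4t:
  (65/33, 5/3) → W = -350/33
  (119/46, 389/46) → W = -39
  (-183/8, -299/8) → W = 781/4
The feasible region has finitely many vertices and no improving ray; the maximum is 781/4 at (-183/8, -299/8).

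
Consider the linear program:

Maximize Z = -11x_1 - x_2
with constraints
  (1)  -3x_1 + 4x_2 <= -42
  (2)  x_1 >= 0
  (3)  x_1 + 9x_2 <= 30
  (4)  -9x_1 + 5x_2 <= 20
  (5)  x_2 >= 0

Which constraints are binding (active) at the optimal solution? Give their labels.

(1) and (5)

Extreme points and Z = -11x_1 - x_2:
  (498/31, 48/31) → Z = -5526/31
  (14, 0) → Z = -154
  (30, 0) → Z = -330

The maximum is at (14, 0). Substituting into each constraint, equality holds for (1) and (5); the remaining constraints have slack.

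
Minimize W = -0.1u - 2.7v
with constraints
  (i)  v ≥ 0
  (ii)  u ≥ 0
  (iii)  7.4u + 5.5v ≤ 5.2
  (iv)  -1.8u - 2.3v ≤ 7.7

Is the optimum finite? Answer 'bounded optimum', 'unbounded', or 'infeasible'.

bounded optimum

Vertices and W = -0.1u - 2.7v:
  (0, 0) → W = 0
  (26/37, 0) → W = -13/185
  (0, 52/55) → W = -702/275
The feasible region has finitely many vertices and no improving ray; the minimum is -702/275 at (0, 52/55).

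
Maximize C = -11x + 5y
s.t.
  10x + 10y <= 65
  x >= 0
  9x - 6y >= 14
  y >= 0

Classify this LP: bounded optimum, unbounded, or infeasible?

bounded optimum

Vertices and C = -11x + 5y:
  (53/15, 89/30) → C = -721/30
  (13/2, 0) → C = -143/2
  (14/9, 0) → C = -154/9
The feasible region has finitely many vertices and no improving ray; the maximum is -154/9 at (14/9, 0).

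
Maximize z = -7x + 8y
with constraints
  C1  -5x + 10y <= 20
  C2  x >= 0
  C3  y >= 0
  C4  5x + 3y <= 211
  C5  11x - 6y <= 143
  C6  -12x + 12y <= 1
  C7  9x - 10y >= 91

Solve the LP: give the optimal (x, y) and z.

Corner points and z = -7x + 8y:
  (13, 0) → z = -91
  (91/9, 0) → z = -637/9
  (221/14, 143/28) → z = -975/14

The optimum lies where 11x - 6y = 143 and 9x - 10y = 91.
Solving simultaneously gives x = 221/14, y = 143/28.

x = 221/14, y = 143/28, maximum z = -975/14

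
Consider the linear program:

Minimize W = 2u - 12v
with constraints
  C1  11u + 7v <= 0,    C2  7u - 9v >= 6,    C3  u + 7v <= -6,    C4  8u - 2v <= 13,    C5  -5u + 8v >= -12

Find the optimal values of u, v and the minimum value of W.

Feasible corners and W = 2u - 12v:
  (3/5, -33/35) → W = 438/35
  (28/41, -44/41) → W = 584/41
  (-6/29, -24/29) → W = 276/29
  (-60/11, -54/11) → W = 48

u = -6/29, v = -24/29, minimum W = 276/29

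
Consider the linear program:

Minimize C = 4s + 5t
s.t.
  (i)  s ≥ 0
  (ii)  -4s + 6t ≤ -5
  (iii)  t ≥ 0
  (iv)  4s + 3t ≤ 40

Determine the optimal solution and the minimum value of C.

Corner points and C = 4s + 5t:
  (5/4, 0) → C = 5
  (85/12, 35/9) → C = 430/9
  (10, 0) → C = 40

The binding constraints are -4s + 6t = -5 and t = 0.
Solving simultaneously gives s = 5/4, t = 0.

s = 5/4, t = 0, minimum C = 5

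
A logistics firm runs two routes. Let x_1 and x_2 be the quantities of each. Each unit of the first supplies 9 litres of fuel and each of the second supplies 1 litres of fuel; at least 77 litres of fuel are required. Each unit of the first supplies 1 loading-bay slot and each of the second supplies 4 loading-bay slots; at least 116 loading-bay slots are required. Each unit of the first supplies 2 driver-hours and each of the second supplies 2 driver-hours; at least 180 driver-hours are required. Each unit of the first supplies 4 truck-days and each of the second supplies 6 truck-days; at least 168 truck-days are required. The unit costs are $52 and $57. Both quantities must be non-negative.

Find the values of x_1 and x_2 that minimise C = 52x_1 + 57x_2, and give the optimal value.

Corner points and C = 52x_1 + 57x_2:
  (0, 90) → C = 5130
  (116, 0) → C = 6032
  (244/3, 26/3) → C = 14170/3
The feasible region is unbounded (it extends along (0, 1), (1, 0)), but C strictly increases along every unbounded feasible direction, so there is no improving ray and the minimum is attained at a vertex.

The binding constraints are x_1 + 4x_2 = 116 and 2x_1 + 2x_2 = 180.
Solving simultaneously gives x_1 = 244/3, x_2 = 26/3.

x_1 = 244/3, x_2 = 26/3, minimum C = 14170/3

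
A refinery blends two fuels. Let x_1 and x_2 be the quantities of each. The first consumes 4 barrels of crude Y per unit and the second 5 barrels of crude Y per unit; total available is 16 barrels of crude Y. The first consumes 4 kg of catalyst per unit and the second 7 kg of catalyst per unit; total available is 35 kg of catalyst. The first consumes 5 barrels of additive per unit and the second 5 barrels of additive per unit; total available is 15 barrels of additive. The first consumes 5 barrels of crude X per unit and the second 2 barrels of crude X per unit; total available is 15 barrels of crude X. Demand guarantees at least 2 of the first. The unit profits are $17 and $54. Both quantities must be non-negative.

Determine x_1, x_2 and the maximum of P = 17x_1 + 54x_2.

x_1 = 2, x_2 = 1, maximum P = 88

Corner points and P = 17x_1 + 54x_2:
  (3, 0) → P = 51
  (2, 0) → P = 34
  (2, 1) → P = 88

At the optimal vertex, 5x_1 + 5x_2 = 15 and x_1 = 2.
Solving simultaneously gives x_1 = 2, x_2 = 1.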